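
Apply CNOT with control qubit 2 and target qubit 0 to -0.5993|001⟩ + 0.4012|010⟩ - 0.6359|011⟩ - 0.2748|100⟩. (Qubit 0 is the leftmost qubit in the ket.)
0.4012|010⟩ - 0.2748|100⟩ - 0.5993|101⟩ - 0.6359|111⟩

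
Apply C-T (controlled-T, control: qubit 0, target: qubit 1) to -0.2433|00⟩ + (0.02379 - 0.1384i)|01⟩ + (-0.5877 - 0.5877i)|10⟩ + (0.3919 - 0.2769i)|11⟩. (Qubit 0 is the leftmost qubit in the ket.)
-0.2433|00⟩ + (0.02379 - 0.1384i)|01⟩ + (-0.5877 - 0.5877i)|10⟩ + (0.4729 + 0.08132i)|11⟩

C-T leaves the control-|0⟩ kets |00⟩, |01⟩ unchanged and applies T to qubit 1 on the control-|1⟩ pair (|10⟩, |11⟩).
T = [[1, 0], [0, (1/√2 + (1/√2)i)]].
With a = amp(|10⟩) = (-0.5877 - 0.5877i) and b = amp(|11⟩) = (0.3919 - 0.2769i):
new amp(|10⟩) = (1)·a = (-0.5877 - 0.5877i)
new amp(|11⟩) = (1/√2 + (1/√2)i)·b = (0.4729 + 0.08132i)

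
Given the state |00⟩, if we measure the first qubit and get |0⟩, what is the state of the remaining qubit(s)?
|0⟩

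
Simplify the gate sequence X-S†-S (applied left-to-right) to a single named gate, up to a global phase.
X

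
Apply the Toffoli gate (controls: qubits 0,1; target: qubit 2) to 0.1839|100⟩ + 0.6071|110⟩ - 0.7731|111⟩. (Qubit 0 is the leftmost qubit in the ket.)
0.1839|100⟩ - 0.7731|110⟩ + 0.6071|111⟩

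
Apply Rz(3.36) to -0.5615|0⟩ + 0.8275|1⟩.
(0.0612 + 0.5582i)|0⟩ + (-0.09019 + 0.8226i)|1⟩

Rz(3.36) = [[e^(−iθ/2), 0], [0, e^(iθ/2)]] with e^(±iθ/2) = cos(θ/2) ± i·sin(θ/2); θ = 3.36, cos(θ/2) ≈ -0.108987, sin(θ/2) ≈ 0.994043.
With a = amp(|0⟩) = -0.5615 and b = amp(|1⟩) = 0.8275:
new amp(|0⟩) = (-0.108987 - 0.994043i)·a = (0.0612 + 0.5582i)
new amp(|1⟩) = (-0.108987 + 0.994043i)·b = (-0.09019 + 0.8226i)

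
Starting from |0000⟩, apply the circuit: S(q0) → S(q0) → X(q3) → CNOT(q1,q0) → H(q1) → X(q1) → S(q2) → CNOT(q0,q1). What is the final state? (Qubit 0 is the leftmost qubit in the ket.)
1/√2|0001⟩ + 1/√2|0101⟩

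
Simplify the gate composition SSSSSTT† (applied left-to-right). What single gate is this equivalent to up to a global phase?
S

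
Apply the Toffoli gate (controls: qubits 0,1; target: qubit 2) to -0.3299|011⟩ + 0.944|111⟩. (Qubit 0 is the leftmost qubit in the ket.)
-0.3299|011⟩ + 0.944|110⟩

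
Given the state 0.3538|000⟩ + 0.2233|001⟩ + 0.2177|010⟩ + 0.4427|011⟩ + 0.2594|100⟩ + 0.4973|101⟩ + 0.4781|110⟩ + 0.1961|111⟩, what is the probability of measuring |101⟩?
0.2473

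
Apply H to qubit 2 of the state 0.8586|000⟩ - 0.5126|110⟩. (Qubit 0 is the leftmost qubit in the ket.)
0.6071|000⟩ + 0.6071|001⟩ - 0.3625|110⟩ - 0.3625|111⟩

H on qubit 2 mixes each pair of kets that differ only in qubit 2: amplitudes (a, b) of (|…0…⟩, |…1…⟩) become ((a + b)/√2, (a − b)/√2). Kets absent from the input have amplitude 0.
(|000⟩, |001⟩): (a, b) = (0.8586, 0) → (0.6071, 0.6071)
(|110⟩, |111⟩): (a, b) = (-0.5126, 0) → (-0.3625, -0.3625)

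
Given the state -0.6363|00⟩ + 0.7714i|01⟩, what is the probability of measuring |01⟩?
0.5951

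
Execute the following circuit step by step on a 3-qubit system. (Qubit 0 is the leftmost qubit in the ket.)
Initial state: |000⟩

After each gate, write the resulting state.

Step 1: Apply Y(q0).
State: i|100⟩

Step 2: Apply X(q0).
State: i|000⟩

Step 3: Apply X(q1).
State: i|010⟩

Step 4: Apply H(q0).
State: (1/√2)i|010⟩ + (1/√2)i|110⟩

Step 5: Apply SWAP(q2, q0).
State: (1/√2)i|010⟩ + (1/√2)i|011⟩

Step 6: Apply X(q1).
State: (1/√2)i|000⟩ + (1/√2)i|001⟩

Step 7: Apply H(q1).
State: (1/2)i|000⟩ + (1/2)i|001⟩ + (1/2)i|010⟩ + (1/2)i|011⟩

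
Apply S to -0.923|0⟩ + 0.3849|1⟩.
-0.923|0⟩ + 0.3849i|1⟩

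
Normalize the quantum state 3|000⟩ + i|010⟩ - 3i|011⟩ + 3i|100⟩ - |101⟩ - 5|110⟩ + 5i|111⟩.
0.3375|000⟩ + 0.1125i|010⟩ - 0.3375i|011⟩ + 0.3375i|100⟩ - 0.1125|101⟩ - 0.5625|110⟩ + 0.5625i|111⟩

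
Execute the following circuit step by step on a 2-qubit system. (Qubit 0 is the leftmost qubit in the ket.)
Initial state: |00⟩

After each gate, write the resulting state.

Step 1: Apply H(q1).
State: 1/√2|00⟩ + 1/√2|01⟩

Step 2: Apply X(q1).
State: 1/√2|00⟩ + 1/√2|01⟩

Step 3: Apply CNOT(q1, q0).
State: 1/√2|00⟩ + 1/√2|11⟩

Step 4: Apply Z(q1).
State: 1/√2|00⟩ - 1/√2|11⟩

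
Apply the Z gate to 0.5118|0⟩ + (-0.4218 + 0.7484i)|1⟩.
0.5118|0⟩ + (0.4218 - 0.7484i)|1⟩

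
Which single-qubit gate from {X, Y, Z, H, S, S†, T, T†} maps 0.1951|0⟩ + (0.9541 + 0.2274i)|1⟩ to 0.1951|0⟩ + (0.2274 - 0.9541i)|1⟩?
S†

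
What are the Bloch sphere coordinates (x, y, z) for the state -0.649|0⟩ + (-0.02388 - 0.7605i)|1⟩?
(0.031, 0.9871, -0.1577)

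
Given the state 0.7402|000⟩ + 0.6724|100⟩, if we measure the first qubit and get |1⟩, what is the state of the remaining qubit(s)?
|00⟩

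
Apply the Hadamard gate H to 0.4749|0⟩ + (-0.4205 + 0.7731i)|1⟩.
(0.03847 + 0.5467i)|0⟩ + (0.6331 - 0.5467i)|1⟩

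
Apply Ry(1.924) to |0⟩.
0.5719|0⟩ + 0.8203|1⟩

Ry(1.924) = [[cos(θ/2), −sin(θ/2)], [sin(θ/2), cos(θ/2)]]; θ = 1.924, cos(θ/2) ≈ 0.57188, sin(θ/2) ≈ 0.820337.
With a = amp(|0⟩) = 1 and b = amp(|1⟩) = 0:
new amp(|0⟩) = (0.57188)·a + (-0.820337)·b = 0.5719
new amp(|1⟩) = (0.820337)·a + (0.57188)·b = 0.8203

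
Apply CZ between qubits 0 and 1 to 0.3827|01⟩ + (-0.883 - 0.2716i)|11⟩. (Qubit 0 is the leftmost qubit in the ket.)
0.3827|01⟩ + (0.883 + 0.2716i)|11⟩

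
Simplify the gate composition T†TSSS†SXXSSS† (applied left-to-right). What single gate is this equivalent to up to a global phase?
S†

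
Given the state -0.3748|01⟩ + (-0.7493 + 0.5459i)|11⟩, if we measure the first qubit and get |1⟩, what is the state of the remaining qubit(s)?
(-0.8082 + 0.5888i)|1⟩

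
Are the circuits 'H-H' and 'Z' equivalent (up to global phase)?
No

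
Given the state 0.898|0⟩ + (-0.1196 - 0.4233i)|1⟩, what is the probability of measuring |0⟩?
0.8064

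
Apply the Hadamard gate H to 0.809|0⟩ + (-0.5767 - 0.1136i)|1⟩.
(0.1643 - 0.08033i)|0⟩ + (0.9798 + 0.08033i)|1⟩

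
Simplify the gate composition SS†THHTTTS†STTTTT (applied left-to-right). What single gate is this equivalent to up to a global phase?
T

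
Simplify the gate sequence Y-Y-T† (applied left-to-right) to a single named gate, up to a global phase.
T†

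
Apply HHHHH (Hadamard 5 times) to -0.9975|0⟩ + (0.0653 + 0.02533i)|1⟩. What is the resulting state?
(-0.6592 + 0.01791i)|0⟩ + (-0.7515 - 0.01791i)|1⟩

H² = I, so H^5 = H: a single Hadamard. With (a, b) = (-0.9975, (0.0653 + 0.02533i)), H gives ((a + b)/√2, (a − b)/√2) = ((-0.6592 + 0.01791i), (-0.7515 - 0.01791i)).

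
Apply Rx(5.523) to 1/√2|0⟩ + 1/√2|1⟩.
(-0.6566 - 0.2623i)|0⟩ + (-0.6566 - 0.2623i)|1⟩

Rx(5.523) = [[cos(θ/2), −i·sin(θ/2)], [−i·sin(θ/2), cos(θ/2)]]; θ = 5.523, cos(θ/2) ≈ -0.92863, sin(θ/2) ≈ 0.371007.
With a = amp(|0⟩) = 1/√2 and b = amp(|1⟩) = 1/√2:
new amp(|0⟩) = (-0.92863)·a + (-0.371007i)·b = (-0.6566 - 0.2623i)
new amp(|1⟩) = (-0.371007i)·a + (-0.92863)·b = (-0.6566 - 0.2623i)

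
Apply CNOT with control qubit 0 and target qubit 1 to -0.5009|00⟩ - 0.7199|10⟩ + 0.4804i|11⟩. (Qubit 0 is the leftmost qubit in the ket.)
-0.5009|00⟩ + 0.4804i|10⟩ - 0.7199|11⟩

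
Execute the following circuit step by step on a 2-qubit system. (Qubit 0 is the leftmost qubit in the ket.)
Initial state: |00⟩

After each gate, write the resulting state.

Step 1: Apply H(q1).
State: 1/√2|00⟩ + 1/√2|01⟩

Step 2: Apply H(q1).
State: |00⟩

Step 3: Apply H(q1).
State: 1/√2|00⟩ + 1/√2|01⟩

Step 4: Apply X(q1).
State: 1/√2|00⟩ + 1/√2|01⟩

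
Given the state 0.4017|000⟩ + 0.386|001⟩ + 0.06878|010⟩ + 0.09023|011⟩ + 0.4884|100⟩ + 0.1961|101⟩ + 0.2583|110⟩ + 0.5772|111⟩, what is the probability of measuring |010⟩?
0.004731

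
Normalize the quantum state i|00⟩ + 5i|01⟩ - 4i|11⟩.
0.1543i|00⟩ + 0.7715i|01⟩ - 0.6172i|11⟩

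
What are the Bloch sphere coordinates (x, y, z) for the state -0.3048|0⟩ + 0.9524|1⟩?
(-0.5806, 0, -0.8142)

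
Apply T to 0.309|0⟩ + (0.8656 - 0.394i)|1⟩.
0.309|0⟩ + (0.8907 + 0.3335i)|1⟩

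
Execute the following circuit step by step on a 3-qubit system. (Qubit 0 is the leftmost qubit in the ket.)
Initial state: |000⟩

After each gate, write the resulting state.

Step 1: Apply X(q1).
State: |010⟩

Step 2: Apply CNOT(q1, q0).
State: |110⟩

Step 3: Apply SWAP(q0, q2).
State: |011⟩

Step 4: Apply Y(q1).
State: -i|001⟩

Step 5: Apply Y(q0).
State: |101⟩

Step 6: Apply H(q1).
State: 1/√2|101⟩ + 1/√2|111⟩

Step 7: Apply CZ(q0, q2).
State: -1/√2|101⟩ - 1/√2|111⟩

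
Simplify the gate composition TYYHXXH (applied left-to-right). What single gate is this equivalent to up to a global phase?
T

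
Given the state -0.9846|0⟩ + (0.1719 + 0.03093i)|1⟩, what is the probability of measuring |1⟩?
0.03051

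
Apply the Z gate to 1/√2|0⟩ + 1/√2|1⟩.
1/√2|0⟩ - 1/√2|1⟩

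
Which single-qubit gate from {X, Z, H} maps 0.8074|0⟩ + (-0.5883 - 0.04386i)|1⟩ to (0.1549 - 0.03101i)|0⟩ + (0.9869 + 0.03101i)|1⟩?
H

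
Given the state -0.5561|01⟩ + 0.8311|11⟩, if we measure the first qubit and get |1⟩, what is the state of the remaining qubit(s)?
|1⟩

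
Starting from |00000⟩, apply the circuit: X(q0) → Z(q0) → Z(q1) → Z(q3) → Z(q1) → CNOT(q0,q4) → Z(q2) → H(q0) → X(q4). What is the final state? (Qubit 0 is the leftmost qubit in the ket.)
-1/√2|00000⟩ + 1/√2|10000⟩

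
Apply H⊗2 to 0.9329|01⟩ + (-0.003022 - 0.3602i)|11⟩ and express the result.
(0.4649 - 0.1801i)|00⟩ + (-0.4649 + 0.1801i)|01⟩ + (0.468 + 0.1801i)|10⟩ + (-0.468 - 0.1801i)|11⟩

H⊗2 gives amp(|y⟩) = (1/2) Σ_x (−1)^(x·y) amp(|x⟩), where x·y is the number of positions in which both x and y have a 1.
|00⟩: (0.9329 + (-0.003022 - 0.3602i))/2 = (0.4649 - 0.1801i)
|01⟩: (-0.9329 - (-0.003022 - 0.3602i))/2 = (-0.4649 + 0.1801i)
|10⟩: (0.9329 - (-0.003022 - 0.3602i))/2 = (0.468 + 0.1801i)
|11⟩: (-0.9329 + (-0.003022 - 0.3602i))/2 = (-0.468 - 0.1801i)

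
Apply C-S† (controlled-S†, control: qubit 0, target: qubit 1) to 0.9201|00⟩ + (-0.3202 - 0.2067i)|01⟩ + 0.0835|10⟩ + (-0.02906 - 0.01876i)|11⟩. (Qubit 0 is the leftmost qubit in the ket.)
0.9201|00⟩ + (-0.3202 - 0.2067i)|01⟩ + 0.0835|10⟩ + (-0.01876 + 0.02906i)|11⟩

C-S† leaves the control-|0⟩ kets |00⟩, |01⟩ unchanged and applies S† to qubit 1 on the control-|1⟩ pair (|10⟩, |11⟩).
S† = [[1, 0], [0, -i]].
With a = amp(|10⟩) = 0.0835 and b = amp(|11⟩) = (-0.02906 - 0.01876i):
new amp(|10⟩) = (1)·a = 0.0835
new amp(|11⟩) = (-i)·b = (-0.01876 + 0.02906i)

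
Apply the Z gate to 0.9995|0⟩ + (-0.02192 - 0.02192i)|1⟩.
0.9995|0⟩ + (0.02192 + 0.02192i)|1⟩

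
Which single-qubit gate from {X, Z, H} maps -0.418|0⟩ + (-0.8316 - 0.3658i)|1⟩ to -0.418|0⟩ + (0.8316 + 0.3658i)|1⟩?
Z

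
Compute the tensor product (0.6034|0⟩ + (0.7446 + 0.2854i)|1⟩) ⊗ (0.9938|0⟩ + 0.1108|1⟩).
0.5997|00⟩ + 0.06686|01⟩ + (0.74 + 0.2836i)|10⟩ + (0.0825 + 0.03162i)|11⟩

amp(|b₁b₂…⟩) = product of the factor amplitudes for bits b₁, b₂, …; only kets whose every factor amplitude is nonzero survive.
|00⟩: (0.6034)(0.9938) = 0.5997
|01⟩: (0.6034)(0.1108) = 0.06686
|10⟩: (0.7446 + 0.2854i)(0.9938) = (0.74 + 0.2836i)
|11⟩: (0.7446 + 0.2854i)(0.1108) = (0.0825 + 0.03162i)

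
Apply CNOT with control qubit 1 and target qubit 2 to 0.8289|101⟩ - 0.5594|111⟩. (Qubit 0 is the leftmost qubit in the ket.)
0.8289|101⟩ - 0.5594|110⟩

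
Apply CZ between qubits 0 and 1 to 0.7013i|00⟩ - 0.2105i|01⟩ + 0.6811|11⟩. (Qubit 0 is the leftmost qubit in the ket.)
0.7013i|00⟩ - 0.2105i|01⟩ - 0.6811|11⟩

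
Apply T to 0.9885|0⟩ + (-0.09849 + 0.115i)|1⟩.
0.9885|0⟩ + (-0.151 + 0.01167i)|1⟩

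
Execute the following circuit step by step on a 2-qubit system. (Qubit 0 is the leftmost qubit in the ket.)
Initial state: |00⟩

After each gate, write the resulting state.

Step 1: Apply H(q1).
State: 1/√2|00⟩ + 1/√2|01⟩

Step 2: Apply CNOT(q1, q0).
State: 1/√2|00⟩ + 1/√2|11⟩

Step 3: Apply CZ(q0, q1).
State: 1/√2|00⟩ - 1/√2|11⟩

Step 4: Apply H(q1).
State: 1/2|00⟩ + 1/2|01⟩ - 1/2|10⟩ + 1/2|11⟩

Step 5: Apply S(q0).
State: 1/2|00⟩ + 1/2|01⟩ - (1/2)i|10⟩ + (1/2)i|11⟩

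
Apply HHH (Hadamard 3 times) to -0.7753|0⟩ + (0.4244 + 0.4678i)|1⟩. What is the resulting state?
(-0.2481 + 0.3308i)|0⟩ + (-0.8483 - 0.3308i)|1⟩

H² = I, so H^3 = H: a single Hadamard. With (a, b) = (-0.7753, (0.4244 + 0.4678i)), H gives ((a + b)/√2, (a − b)/√2) = ((-0.2481 + 0.3308i), (-0.8483 - 0.3308i)).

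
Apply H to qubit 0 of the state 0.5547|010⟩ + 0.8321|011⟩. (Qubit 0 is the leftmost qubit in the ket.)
0.3922|010⟩ + 0.5884|011⟩ + 0.3922|110⟩ + 0.5884|111⟩

H on qubit 0 mixes each pair of kets that differ only in qubit 0: amplitudes (a, b) of (|…0…⟩, |…1…⟩) become ((a + b)/√2, (a − b)/√2). Kets absent from the input have amplitude 0.
(|010⟩, |110⟩): (a, b) = (0.5547, 0) → (0.3922, 0.3922)
(|011⟩, |111⟩): (a, b) = (0.8321, 0) → (0.5884, 0.5884)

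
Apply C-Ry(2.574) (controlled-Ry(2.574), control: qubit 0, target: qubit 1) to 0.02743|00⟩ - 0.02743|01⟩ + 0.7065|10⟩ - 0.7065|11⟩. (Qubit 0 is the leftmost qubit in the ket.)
0.02743|00⟩ - 0.02743|01⟩ + 0.8761|10⟩ + 0.4804|11⟩

C-Ry(2.574) leaves the control-|0⟩ kets |00⟩, |01⟩ unchanged and applies Ry(2.574) to qubit 1 on the control-|1⟩ pair (|10⟩, |11⟩).
Ry(2.574) = [[cos(θ/2), −sin(θ/2)], [sin(θ/2), cos(θ/2)]]; θ = 2.574, cos(θ/2) ≈ 0.280002, sin(θ/2) ≈ 0.959999.
With a = amp(|10⟩) = 0.7065 and b = amp(|11⟩) = -0.7065:
new amp(|10⟩) = (0.280002)·a + (-0.959999)·b = 0.8761
new amp(|11⟩) = (0.959999)·a + (0.280002)·b = 0.4804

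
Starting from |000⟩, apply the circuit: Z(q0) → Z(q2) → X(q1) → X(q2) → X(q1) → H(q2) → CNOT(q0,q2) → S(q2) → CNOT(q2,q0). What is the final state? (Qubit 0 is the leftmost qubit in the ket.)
1/√2|000⟩ - (1/√2)i|101⟩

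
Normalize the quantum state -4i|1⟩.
-i|1⟩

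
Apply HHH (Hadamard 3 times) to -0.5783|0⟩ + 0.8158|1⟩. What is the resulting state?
0.1679|0⟩ - 0.9858|1⟩

H² = I, so H^3 = H: a single Hadamard. With (a, b) = (-0.5783, 0.8158), H gives ((a + b)/√2, (a − b)/√2) = (0.1679, -0.9858).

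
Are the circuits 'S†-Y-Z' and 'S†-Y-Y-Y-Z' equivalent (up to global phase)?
Yes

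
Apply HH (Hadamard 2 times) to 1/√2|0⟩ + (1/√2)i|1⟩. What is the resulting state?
1/√2|0⟩ + (1/√2)i|1⟩

H² = I, so an even number of Hadamards cancels: H^2 = I and the state is unchanged.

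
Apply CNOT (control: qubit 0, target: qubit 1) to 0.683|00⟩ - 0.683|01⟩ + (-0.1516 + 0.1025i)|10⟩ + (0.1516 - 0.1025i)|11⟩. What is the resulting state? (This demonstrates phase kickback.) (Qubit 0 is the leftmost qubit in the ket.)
0.683|00⟩ - 0.683|01⟩ + (0.1516 - 0.1025i)|10⟩ + (-0.1516 + 0.1025i)|11⟩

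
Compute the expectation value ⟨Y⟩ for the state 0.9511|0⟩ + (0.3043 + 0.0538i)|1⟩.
0.1023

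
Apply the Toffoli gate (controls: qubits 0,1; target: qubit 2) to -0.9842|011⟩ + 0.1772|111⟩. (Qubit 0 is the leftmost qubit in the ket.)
-0.9842|011⟩ + 0.1772|110⟩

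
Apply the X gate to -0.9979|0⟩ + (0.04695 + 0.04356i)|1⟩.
(0.04695 + 0.04356i)|0⟩ - 0.9979|1⟩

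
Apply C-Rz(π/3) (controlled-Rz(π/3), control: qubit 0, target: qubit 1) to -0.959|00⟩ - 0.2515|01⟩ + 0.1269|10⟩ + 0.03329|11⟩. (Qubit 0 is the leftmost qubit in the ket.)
-0.959|00⟩ - 0.2515|01⟩ + (0.1099 - 0.06345i)|10⟩ + (0.02883 + 0.01665i)|11⟩

C-Rz(π/3) leaves the control-|0⟩ kets |00⟩, |01⟩ unchanged and applies Rz(π/3) to qubit 1 on the control-|1⟩ pair (|10⟩, |11⟩).
Rz(π/3) = [[e^(−iθ/2), 0], [0, e^(iθ/2)]] with e^(±iθ/2) = cos(θ/2) ± i·sin(θ/2); θ = π/3, cos(θ/2) ≈ 0.866025, sin(θ/2) ≈ 0.5.
With a = amp(|10⟩) = 0.1269 and b = amp(|11⟩) = 0.03329:
new amp(|10⟩) = (0.866025 - 0.5i)·a = (0.1099 - 0.06345i)
new amp(|11⟩) = (0.866025 + 0.5i)·b = (0.02883 + 0.01665i)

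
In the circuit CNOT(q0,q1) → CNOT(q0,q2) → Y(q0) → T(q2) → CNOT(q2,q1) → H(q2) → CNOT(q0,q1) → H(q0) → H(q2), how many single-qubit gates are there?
5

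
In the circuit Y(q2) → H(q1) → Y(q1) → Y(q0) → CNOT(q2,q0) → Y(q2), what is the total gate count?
6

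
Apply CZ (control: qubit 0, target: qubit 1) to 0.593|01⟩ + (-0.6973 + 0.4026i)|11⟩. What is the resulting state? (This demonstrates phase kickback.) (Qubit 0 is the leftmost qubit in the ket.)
0.593|01⟩ + (0.6973 - 0.4026i)|11⟩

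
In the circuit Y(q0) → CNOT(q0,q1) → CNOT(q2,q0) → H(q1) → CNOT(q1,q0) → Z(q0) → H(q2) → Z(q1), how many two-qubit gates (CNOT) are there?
3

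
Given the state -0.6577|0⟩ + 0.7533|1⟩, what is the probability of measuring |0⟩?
0.4326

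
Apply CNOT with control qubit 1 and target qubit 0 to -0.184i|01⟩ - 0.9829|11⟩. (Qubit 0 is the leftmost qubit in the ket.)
-0.9829|01⟩ - 0.184i|11⟩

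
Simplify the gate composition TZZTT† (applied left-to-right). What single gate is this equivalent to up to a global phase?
T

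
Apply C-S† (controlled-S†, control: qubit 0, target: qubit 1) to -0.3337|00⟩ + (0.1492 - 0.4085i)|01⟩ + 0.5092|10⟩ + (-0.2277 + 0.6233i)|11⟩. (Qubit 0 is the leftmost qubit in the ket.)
-0.3337|00⟩ + (0.1492 - 0.4085i)|01⟩ + 0.5092|10⟩ + (0.6233 + 0.2277i)|11⟩

C-S† leaves the control-|0⟩ kets |00⟩, |01⟩ unchanged and applies S† to qubit 1 on the control-|1⟩ pair (|10⟩, |11⟩).
S† = [[1, 0], [0, -i]].
With a = amp(|10⟩) = 0.5092 and b = amp(|11⟩) = (-0.2277 + 0.6233i):
new amp(|10⟩) = (1)·a = 0.5092
new amp(|11⟩) = (-i)·b = (0.6233 + 0.2277i)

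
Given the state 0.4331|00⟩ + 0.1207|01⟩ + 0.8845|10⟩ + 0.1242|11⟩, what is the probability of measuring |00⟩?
0.1876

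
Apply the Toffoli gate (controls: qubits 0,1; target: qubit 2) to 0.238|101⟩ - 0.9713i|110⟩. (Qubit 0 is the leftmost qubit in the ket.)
0.238|101⟩ - 0.9713i|111⟩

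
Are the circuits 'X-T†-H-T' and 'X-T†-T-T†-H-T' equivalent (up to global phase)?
Yes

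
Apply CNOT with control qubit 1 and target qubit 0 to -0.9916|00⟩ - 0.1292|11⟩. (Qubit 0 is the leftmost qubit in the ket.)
-0.9916|00⟩ - 0.1292|01⟩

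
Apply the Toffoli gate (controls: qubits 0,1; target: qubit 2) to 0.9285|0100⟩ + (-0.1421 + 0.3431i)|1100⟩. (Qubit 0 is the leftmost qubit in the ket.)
0.9285|0100⟩ + (-0.1421 + 0.3431i)|1110⟩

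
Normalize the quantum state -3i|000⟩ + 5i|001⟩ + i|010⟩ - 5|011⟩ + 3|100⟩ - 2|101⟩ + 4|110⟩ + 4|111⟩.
-0.2928i|000⟩ + 0.488i|001⟩ + 0.09759i|010⟩ - 0.488|011⟩ + 0.2928|100⟩ - 0.1952|101⟩ + 0.3904|110⟩ + 0.3904|111⟩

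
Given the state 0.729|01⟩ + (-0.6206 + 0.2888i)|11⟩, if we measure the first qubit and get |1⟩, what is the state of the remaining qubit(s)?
(-0.9066 + 0.4219i)|1⟩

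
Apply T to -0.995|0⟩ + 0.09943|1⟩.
-0.995|0⟩ + (0.07031 + 0.07031i)|1⟩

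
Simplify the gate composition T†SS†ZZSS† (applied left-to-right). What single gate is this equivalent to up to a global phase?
T†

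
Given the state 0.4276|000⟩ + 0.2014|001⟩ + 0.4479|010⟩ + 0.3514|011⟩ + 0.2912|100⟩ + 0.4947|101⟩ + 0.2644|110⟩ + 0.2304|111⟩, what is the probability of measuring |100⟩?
0.0848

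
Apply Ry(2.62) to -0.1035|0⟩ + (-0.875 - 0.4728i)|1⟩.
(0.8187 + 0.4568i)|0⟩ + (-0.3256 - 0.1219i)|1⟩

Ry(2.62) = [[cos(θ/2), −sin(θ/2)], [sin(θ/2), cos(θ/2)]]; θ = 2.62, cos(θ/2) ≈ 0.25785, sin(θ/2) ≈ 0.966185.
With a = amp(|0⟩) = -0.1035 and b = amp(|1⟩) = (-0.875 - 0.4728i):
new amp(|0⟩) = (0.25785)·a + (-0.966185)·b = (0.8187 + 0.4568i)
new amp(|1⟩) = (0.966185)·a + (0.25785)·b = (-0.3256 - 0.1219i)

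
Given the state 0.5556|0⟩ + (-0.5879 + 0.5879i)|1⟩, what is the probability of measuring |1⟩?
0.6913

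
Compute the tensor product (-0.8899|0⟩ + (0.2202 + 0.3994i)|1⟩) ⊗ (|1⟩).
-0.8899|01⟩ + (0.2202 + 0.3994i)|11⟩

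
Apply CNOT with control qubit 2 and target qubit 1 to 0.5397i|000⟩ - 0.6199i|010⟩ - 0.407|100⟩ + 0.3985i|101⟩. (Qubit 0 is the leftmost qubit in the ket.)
0.5397i|000⟩ - 0.6199i|010⟩ - 0.407|100⟩ + 0.3985i|111⟩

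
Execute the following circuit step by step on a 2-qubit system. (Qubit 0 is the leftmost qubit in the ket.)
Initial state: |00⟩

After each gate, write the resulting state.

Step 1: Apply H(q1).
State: 1/√2|00⟩ + 1/√2|01⟩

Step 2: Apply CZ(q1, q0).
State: 1/√2|00⟩ + 1/√2|01⟩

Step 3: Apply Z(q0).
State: 1/√2|00⟩ + 1/√2|01⟩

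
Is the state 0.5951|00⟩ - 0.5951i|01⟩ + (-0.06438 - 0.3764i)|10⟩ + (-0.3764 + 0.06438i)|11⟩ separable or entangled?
Separable

Writing the state as a|00⟩ + b|01⟩ + c|10⟩ + d|11⟩, it is a product state iff ad − bc = 0.
Here (a, b, c, d) = (0.5951, -0.5951i, (-0.06438 - 0.3764i), (-0.3764 + 0.06438i)): ad − bc = (0.5951)(-0.3764 + 0.06438i) − (-0.5951i)(-0.06438 - 0.3764i) = 0, so the state is separable.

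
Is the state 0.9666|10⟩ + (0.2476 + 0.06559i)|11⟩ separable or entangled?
Separable

Writing the state as a|00⟩ + b|01⟩ + c|10⟩ + d|11⟩, it is a product state iff ad − bc = 0.
Here (a, b, c, d) = (0, 0, 0.9666, (0.2476 + 0.06559i)): ad − bc = (0)(0.2476 + 0.06559i) − (0)(0.9666) = 0, so the state is separable.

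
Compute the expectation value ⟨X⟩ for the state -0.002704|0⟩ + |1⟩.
-0.005408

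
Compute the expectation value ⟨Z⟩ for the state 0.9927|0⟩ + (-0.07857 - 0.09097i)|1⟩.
0.971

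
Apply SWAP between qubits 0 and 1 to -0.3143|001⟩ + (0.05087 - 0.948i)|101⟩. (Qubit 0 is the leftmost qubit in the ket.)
-0.3143|001⟩ + (0.05087 - 0.948i)|011⟩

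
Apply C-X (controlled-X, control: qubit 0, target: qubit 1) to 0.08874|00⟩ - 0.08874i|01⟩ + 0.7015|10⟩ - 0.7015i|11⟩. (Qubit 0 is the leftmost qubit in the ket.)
0.08874|00⟩ - 0.08874i|01⟩ - 0.7015i|10⟩ + 0.7015|11⟩

C-X leaves the control-|0⟩ kets |00⟩, |01⟩ unchanged and applies X to qubit 1 on the control-|1⟩ pair (|10⟩, |11⟩).
X = [[0, 1], [1, 0]].
With a = amp(|10⟩) = 0.7015 and b = amp(|11⟩) = -0.7015i:
new amp(|10⟩) = (1)·b = -0.7015i
new amp(|11⟩) = (1)·a = 0.7015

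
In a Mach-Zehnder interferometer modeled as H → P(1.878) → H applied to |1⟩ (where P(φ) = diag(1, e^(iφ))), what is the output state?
(0.6512 - 0.4766i)|0⟩ + (0.3488 + 0.4766i)|1⟩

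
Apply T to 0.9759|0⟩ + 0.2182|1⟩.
0.9759|0⟩ + (0.1543 + 0.1543i)|1⟩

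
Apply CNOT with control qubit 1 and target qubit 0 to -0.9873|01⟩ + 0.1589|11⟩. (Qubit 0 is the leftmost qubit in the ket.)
0.1589|01⟩ - 0.9873|11⟩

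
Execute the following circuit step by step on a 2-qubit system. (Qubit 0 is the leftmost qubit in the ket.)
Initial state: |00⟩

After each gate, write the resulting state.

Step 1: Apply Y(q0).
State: i|10⟩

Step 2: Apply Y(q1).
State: -|11⟩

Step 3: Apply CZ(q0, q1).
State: |11⟩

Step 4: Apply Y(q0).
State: -i|01⟩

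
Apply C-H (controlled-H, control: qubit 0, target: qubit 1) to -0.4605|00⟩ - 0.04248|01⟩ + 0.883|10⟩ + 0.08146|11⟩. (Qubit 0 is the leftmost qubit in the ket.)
-0.4605|00⟩ - 0.04248|01⟩ + 0.682|10⟩ + 0.5668|11⟩

C-H leaves the control-|0⟩ kets |00⟩, |01⟩ unchanged and applies H to qubit 1 on the control-|1⟩ pair (|10⟩, |11⟩).
H = [[1/√2, 1/√2], [1/√2, -1/√2]].
With a = amp(|10⟩) = 0.883 and b = amp(|11⟩) = 0.08146:
new amp(|10⟩) = (1/√2)·a + (1/√2)·b = 0.682
new amp(|11⟩) = (1/√2)·a + (-1/√2)·b = 0.5668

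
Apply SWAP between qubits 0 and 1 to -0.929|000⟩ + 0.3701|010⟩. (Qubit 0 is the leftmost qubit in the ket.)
-0.929|000⟩ + 0.3701|100⟩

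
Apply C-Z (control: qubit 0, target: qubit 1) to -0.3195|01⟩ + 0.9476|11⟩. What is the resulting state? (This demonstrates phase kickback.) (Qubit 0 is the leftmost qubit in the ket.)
-0.3195|01⟩ - 0.9476|11⟩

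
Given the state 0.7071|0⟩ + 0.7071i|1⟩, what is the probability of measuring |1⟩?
0.5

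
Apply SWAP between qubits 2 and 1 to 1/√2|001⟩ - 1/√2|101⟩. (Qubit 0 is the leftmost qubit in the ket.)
1/√2|010⟩ - 1/√2|110⟩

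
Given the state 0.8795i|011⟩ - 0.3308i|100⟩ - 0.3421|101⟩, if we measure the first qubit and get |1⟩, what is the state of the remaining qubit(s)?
-0.6951i|00⟩ - 0.7189|01⟩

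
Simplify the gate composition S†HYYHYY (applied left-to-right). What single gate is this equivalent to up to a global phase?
S†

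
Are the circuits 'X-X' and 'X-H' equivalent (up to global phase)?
No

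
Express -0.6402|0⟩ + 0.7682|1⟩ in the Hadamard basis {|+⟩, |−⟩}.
0.09051|+⟩ - 0.9959|−⟩

With |ψ⟩ = α|0⟩ + β|1⟩, the Hadamard-basis coefficients are ⟨+|ψ⟩ = (α + β)/√2 and ⟨−|ψ⟩ = (α − β)/√2.
Here α = -0.6402, β = 0.7682: (α + β)/√2 = 0.09051, (α − β)/√2 = -0.9959.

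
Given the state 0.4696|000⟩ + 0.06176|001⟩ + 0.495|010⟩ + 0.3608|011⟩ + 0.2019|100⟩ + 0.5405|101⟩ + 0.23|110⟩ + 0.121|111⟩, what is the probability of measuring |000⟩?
0.2205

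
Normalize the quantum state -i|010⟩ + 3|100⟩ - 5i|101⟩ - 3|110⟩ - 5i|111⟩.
-0.1204i|010⟩ + 0.3612|100⟩ - 0.6019i|101⟩ - 0.3612|110⟩ - 0.6019i|111⟩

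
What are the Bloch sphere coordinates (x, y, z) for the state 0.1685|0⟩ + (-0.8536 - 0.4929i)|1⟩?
(-0.2877, -0.1661, -0.9432)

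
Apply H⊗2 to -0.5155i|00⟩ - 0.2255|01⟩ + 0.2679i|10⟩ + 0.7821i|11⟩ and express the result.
(-0.1128 + 0.2673i)|00⟩ + (0.1128 - 0.5149i)|01⟩ + (-0.1128 - 0.7828i)|10⟩ + (0.1128 - 0.00065i)|11⟩

H⊗2 gives amp(|y⟩) = (1/2) Σ_x (−1)^(x·y) amp(|x⟩), where x·y is the number of positions in which both x and y have a 1.
|00⟩: (-0.5155i - 0.2255 + 0.2679i + 0.7821i)/2 = (-0.1128 + 0.2673i)
|01⟩: (-0.5155i + 0.2255 + 0.2679i - 0.7821i)/2 = (0.1128 - 0.5149i)
|10⟩: (-0.5155i - 0.2255 - 0.2679i - 0.7821i)/2 = (-0.1128 - 0.7828i)
|11⟩: (-0.5155i + 0.2255 - 0.2679i + 0.7821i)/2 = (0.1128 - 0.00065i)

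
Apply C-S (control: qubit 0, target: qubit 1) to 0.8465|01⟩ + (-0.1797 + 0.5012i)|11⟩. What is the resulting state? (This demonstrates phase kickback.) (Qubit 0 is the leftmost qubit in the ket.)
0.8465|01⟩ + (-0.5012 - 0.1797i)|11⟩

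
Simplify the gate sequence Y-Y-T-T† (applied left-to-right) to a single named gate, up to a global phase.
I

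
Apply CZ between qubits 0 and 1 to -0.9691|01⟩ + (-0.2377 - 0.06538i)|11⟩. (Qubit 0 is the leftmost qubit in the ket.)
-0.9691|01⟩ + (0.2377 + 0.06538i)|11⟩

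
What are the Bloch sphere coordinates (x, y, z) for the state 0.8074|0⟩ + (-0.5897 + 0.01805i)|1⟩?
(-0.9522, 0.02915, 0.3038)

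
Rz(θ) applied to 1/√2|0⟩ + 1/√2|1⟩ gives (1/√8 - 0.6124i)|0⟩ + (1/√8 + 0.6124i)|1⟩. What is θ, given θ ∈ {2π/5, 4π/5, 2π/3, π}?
2π/3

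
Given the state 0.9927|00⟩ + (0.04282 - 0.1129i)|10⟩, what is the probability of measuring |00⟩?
0.9855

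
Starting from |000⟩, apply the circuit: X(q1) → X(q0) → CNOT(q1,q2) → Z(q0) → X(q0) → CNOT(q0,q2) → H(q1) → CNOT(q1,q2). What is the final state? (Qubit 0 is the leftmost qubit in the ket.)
-1/√2|001⟩ + 1/√2|010⟩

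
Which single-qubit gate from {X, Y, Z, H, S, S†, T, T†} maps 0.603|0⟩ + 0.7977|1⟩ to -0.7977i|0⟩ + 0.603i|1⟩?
Y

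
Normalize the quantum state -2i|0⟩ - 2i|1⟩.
-(1/√2)i|0⟩ - (1/√2)i|1⟩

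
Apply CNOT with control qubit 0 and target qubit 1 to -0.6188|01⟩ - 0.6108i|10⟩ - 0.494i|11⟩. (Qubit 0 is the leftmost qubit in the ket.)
-0.6188|01⟩ - 0.494i|10⟩ - 0.6108i|11⟩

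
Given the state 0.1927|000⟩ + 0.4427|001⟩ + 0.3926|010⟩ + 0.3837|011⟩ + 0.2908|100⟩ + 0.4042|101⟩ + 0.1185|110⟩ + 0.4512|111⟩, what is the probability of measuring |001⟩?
0.196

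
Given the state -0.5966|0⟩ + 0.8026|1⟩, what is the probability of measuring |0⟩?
0.3559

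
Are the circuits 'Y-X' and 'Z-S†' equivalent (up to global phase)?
No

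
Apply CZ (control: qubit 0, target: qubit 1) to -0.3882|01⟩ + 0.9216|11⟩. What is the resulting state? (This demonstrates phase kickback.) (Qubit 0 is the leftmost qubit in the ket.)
-0.3882|01⟩ - 0.9216|11⟩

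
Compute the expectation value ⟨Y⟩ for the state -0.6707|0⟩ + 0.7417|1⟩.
0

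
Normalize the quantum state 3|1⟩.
|1⟩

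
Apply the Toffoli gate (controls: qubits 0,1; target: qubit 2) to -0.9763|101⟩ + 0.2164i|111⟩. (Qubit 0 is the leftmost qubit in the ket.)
-0.9763|101⟩ + 0.2164i|110⟩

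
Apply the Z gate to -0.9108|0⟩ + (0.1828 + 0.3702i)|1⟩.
-0.9108|0⟩ + (-0.1828 - 0.3702i)|1⟩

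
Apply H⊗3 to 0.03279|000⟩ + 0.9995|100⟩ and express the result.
0.365|000⟩ + 0.365|001⟩ + 0.365|010⟩ + 0.365|011⟩ - 0.3418|100⟩ - 0.3418|101⟩ - 0.3418|110⟩ - 0.3418|111⟩

H⊗3 gives amp(|y⟩) = (1/2√2) Σ_x (−1)^(x·y) amp(|x⟩), where x·y is the number of positions in which both x and y have a 1.
|000⟩: (0.03279 + 0.9995)/(2√2) = 0.365
|001⟩: (0.03279 + 0.9995)/(2√2) = 0.365
|010⟩: (0.03279 + 0.9995)/(2√2) = 0.365
|011⟩: (0.03279 + 0.9995)/(2√2) = 0.365
|100⟩: (0.03279 - 0.9995)/(2√2) = -0.3418
|101⟩: (0.03279 - 0.9995)/(2√2) = -0.3418
|110⟩: (0.03279 - 0.9995)/(2√2) = -0.3418
|111⟩: (0.03279 - 0.9995)/(2√2) = -0.3418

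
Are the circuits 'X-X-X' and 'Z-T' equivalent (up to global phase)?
No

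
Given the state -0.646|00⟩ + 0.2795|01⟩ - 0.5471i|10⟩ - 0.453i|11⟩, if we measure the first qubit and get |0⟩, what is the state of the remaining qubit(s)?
-0.9178|0⟩ + 0.3971|1⟩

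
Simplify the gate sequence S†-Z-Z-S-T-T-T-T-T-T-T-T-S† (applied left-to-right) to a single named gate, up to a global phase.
S†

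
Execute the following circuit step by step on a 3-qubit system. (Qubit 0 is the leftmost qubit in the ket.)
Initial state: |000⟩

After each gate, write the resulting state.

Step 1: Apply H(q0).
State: 1/√2|000⟩ + 1/√2|100⟩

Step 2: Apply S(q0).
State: 1/√2|000⟩ + (1/√2)i|100⟩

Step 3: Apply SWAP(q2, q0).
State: 1/√2|000⟩ + (1/√2)i|001⟩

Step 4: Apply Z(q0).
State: 1/√2|000⟩ + (1/√2)i|001⟩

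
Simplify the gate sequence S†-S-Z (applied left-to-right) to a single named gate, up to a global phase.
Z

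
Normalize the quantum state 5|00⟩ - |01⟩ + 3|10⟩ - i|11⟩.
0.8333|00⟩ - 0.1667|01⟩ + 1/2|10⟩ - 0.1667i|11⟩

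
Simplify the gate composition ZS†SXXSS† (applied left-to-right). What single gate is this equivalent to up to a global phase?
Z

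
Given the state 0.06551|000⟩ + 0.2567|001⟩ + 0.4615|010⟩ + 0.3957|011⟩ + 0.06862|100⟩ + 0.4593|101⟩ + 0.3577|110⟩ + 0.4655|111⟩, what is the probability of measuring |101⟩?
0.211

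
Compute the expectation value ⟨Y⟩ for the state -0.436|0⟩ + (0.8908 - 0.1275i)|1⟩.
0.1112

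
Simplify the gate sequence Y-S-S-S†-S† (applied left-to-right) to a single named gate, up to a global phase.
Y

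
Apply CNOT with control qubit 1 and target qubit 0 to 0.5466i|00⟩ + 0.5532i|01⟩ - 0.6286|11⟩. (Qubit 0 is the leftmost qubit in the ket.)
0.5466i|00⟩ - 0.6286|01⟩ + 0.5532i|11⟩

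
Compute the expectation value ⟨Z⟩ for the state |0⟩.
1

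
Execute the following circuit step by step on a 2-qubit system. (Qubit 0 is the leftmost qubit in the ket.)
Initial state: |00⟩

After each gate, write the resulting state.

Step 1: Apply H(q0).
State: 1/√2|00⟩ + 1/√2|10⟩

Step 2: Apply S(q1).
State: 1/√2|00⟩ + 1/√2|10⟩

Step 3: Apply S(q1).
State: 1/√2|00⟩ + 1/√2|10⟩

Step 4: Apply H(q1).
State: 1/2|00⟩ + 1/2|01⟩ + 1/2|10⟩ + 1/2|11⟩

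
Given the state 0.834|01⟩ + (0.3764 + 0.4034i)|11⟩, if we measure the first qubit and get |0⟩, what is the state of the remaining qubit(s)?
|1⟩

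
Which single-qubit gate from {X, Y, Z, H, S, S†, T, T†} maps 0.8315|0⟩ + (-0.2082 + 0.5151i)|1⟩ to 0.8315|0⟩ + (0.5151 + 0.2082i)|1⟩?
S†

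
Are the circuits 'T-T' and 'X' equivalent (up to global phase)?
No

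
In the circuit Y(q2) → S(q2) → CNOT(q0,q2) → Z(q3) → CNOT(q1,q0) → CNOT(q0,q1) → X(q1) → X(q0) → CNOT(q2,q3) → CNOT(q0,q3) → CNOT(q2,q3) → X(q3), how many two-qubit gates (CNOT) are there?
6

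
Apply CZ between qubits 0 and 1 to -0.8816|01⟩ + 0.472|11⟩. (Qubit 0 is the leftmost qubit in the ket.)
-0.8816|01⟩ - 0.472|11⟩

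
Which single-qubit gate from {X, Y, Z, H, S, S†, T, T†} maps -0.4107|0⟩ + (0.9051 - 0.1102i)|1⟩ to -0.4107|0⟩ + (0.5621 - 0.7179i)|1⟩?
T†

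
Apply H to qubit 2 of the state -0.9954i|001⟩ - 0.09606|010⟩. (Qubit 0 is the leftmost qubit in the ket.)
-0.7039i|000⟩ + 0.7039i|001⟩ - 0.06792|010⟩ - 0.06792|011⟩

H on qubit 2 mixes each pair of kets that differ only in qubit 2: amplitudes (a, b) of (|…0…⟩, |…1…⟩) become ((a + b)/√2, (a − b)/√2). Kets absent from the input have amplitude 0.
(|000⟩, |001⟩): (a, b) = (0, -0.9954i) → (-0.7039i, 0.7039i)
(|010⟩, |011⟩): (a, b) = (-0.09606, 0) → (-0.06792, -0.06792)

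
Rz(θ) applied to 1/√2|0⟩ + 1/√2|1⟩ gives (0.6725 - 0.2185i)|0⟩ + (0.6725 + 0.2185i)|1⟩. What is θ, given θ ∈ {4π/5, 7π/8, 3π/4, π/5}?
π/5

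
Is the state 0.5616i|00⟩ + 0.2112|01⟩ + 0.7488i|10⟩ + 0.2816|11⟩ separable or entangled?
Separable

Writing the state as a|00⟩ + b|01⟩ + c|10⟩ + d|11⟩, it is a product state iff ad − bc = 0.
Here (a, b, c, d) = (0.5616i, 0.2112, 0.7488i, 0.2816): ad − bc = (0.5616i)(0.2816) − (0.2112)(0.7488i) = 0, so the state is separable.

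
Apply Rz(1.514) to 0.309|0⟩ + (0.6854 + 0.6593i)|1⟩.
(0.2246 - 0.2122i)|0⟩ + (0.04545 + 0.9499i)|1⟩

Rz(1.514) = [[e^(−iθ/2), 0], [0, e^(iθ/2)]] with e^(±iθ/2) = cos(θ/2) ± i·sin(θ/2); θ = 1.514, cos(θ/2) ≈ 0.7269, sin(θ/2) ≈ 0.686744.
With a = amp(|0⟩) = 0.309 and b = amp(|1⟩) = (0.6854 + 0.6593i):
new amp(|0⟩) = (0.7269 - 0.686744i)·a = (0.2246 - 0.2122i)
new amp(|1⟩) = (0.7269 + 0.686744i)·b = (0.04545 + 0.9499i)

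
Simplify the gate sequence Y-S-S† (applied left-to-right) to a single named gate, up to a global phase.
Y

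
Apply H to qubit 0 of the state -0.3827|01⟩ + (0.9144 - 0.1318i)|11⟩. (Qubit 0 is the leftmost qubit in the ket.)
(0.376 - 0.0932i)|01⟩ + (-0.9172 + 0.0932i)|11⟩

H on qubit 0 mixes each pair of kets that differ only in qubit 0: amplitudes (a, b) of (|…0…⟩, |…1…⟩) become ((a + b)/√2, (a − b)/√2). Kets absent from the input have amplitude 0.
(|01⟩, |11⟩): (a, b) = (-0.3827, (0.9144 - 0.1318i)) → ((0.376 - 0.0932i), (-0.9172 + 0.0932i))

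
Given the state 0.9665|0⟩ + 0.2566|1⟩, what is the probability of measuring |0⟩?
0.9341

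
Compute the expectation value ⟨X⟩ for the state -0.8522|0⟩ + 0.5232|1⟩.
-0.8917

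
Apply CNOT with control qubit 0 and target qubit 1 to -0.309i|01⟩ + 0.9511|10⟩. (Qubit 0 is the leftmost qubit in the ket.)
-0.309i|01⟩ + 0.9511|11⟩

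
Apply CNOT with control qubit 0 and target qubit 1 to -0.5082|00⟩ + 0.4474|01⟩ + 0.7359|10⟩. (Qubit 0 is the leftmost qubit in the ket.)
-0.5082|00⟩ + 0.4474|01⟩ + 0.7359|11⟩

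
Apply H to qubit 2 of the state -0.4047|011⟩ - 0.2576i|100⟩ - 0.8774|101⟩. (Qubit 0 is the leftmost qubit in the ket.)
-0.2862|010⟩ + 0.2862|011⟩ + (-0.6204 - 0.1822i)|100⟩ + (0.6204 - 0.1822i)|101⟩

H on qubit 2 mixes each pair of kets that differ only in qubit 2: amplitudes (a, b) of (|…0…⟩, |…1…⟩) become ((a + b)/√2, (a − b)/√2). Kets absent from the input have amplitude 0.
(|010⟩, |011⟩): (a, b) = (0, -0.4047) → (-0.2862, 0.2862)
(|100⟩, |101⟩): (a, b) = (-0.2576i, -0.8774) → ((-0.6204 - 0.1822i), (0.6204 - 0.1822i))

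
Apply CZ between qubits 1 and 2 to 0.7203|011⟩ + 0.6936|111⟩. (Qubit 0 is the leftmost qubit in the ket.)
-0.7203|011⟩ - 0.6936|111⟩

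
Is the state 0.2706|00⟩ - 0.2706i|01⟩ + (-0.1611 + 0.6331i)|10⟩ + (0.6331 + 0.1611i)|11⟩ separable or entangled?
Separable

Writing the state as a|00⟩ + b|01⟩ + c|10⟩ + d|11⟩, it is a product state iff ad − bc = 0.
Here (a, b, c, d) = (0.2706, -0.2706i, (-0.1611 + 0.6331i), (0.6331 + 0.1611i)): ad − bc = (0.2706)(0.6331 + 0.1611i) − (-0.2706i)(-0.1611 + 0.6331i) = 0, so the state is separable.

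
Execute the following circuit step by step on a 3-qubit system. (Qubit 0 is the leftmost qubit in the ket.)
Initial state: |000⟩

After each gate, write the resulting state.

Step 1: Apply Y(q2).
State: i|001⟩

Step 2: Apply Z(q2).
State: -i|001⟩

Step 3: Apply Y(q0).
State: |101⟩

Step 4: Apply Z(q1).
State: |101⟩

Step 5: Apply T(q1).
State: |101⟩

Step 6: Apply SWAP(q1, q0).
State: |011⟩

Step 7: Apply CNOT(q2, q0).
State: |111⟩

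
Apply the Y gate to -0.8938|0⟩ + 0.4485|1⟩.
-0.4485i|0⟩ - 0.8938i|1⟩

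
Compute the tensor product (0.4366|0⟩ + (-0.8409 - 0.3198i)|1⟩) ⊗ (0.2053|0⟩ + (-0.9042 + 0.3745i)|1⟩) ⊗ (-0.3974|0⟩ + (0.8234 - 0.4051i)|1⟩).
-0.03562|000⟩ + (0.0738 - 0.03631i)|001⟩ + (0.1569 - 0.06498i)|010⟩ + (-0.2588 + 0.2946i)|011⟩ + (0.06861 + 0.02609i)|100⟩ + (-0.1687 + 0.01587i)|101⟩ + (-0.3498 + 0.01023i)|110⟩ + (0.7142 - 0.3777i)|111⟩

amp(|b₁b₂…⟩) = product of the factor amplitudes for bits b₁, b₂, …; only kets whose every factor amplitude is nonzero survive.
|000⟩: (0.4366)(0.2053)(-0.3974) = -0.03562
|001⟩: (0.4366)(0.2053)(0.8234 - 0.4051i) = (0.0738 - 0.03631i)
|010⟩: (0.4366)(-0.9042 + 0.3745i)(-0.3974) = (0.1569 - 0.06498i)
|011⟩: (0.4366)(-0.9042 + 0.3745i)(0.8234 - 0.4051i) = (-0.2588 + 0.2946i)
|100⟩: (-0.8409 - 0.3198i)(0.2053)(-0.3974) = (0.06861 + 0.02609i)
|101⟩: (-0.8409 - 0.3198i)(0.2053)(0.8234 - 0.4051i) = (-0.1687 + 0.01587i)
|110⟩: (-0.8409 - 0.3198i)(-0.9042 + 0.3745i)(-0.3974) = (-0.3498 + 0.01023i)
|111⟩: (-0.8409 - 0.3198i)(-0.9042 + 0.3745i)(0.8234 - 0.4051i) = (0.7142 - 0.3777i)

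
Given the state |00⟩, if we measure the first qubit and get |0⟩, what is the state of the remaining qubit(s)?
|0⟩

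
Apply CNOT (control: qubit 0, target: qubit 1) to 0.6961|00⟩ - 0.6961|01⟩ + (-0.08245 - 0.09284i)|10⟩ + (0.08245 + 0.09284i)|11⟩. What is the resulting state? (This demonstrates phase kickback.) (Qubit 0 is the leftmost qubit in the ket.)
0.6961|00⟩ - 0.6961|01⟩ + (0.08245 + 0.09284i)|10⟩ + (-0.08245 - 0.09284i)|11⟩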